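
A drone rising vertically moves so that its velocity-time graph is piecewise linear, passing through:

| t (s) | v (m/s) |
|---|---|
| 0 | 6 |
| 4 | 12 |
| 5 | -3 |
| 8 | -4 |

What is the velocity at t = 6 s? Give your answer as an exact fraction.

-10/3 m/s

On 5–8 s the graph is linear from -3 to -4 m/s: v(6) = -3 + (-4 − -3)·(6 − 5)/(8 − 5) = -10/3 m/s.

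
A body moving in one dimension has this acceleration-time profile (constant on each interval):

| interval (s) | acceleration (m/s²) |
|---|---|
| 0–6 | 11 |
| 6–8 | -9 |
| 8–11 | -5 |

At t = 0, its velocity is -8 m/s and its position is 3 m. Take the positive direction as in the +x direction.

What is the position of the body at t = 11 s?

348.5 m

On each constant-a segment, Δv = aΔt and Δx = v₀Δt + ½aΔt²; chain segment to segment.
0–6 s: v starts -8 m/s; Δx = -8·6 + ½·11·6² = 150 m; v ends 58 m/s.
6–8 s: v starts 58 m/s; Δx = 58·2 + ½·-9·2² = 98 m; v ends 40 m/s.
8–11 s: v starts 40 m/s; Δx = 40·3 + ½·-5·3² = 97.5 m; v ends 25 m/s.
x(11) = 3 + Σ Δx = 348.5 m.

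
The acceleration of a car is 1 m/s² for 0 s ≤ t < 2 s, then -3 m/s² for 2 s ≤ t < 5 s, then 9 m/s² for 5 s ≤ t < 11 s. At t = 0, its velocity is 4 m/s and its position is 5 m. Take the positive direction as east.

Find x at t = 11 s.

163.5 m

On each constant-a segment, Δv = aΔt and Δx = v₀Δt + ½aΔt²; chain segment to segment.
0–2 s: v starts 4 m/s; Δx = 4·2 + ½·1·2² = 10 m; v ends 6 m/s.
2–5 s: v starts 6 m/s; Δx = 6·3 + ½·-3·3² = 4.5 m; v ends -3 m/s.
5–11 s: v starts -3 m/s; Δx = -3·6 + ½·9·6² = 144 m; v ends 51 m/s.
x(11) = 5 + Σ Δx = 163.5 m.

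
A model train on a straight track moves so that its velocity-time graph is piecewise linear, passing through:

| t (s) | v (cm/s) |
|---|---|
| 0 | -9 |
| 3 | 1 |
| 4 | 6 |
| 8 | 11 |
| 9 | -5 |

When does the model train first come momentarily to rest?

t = 2.7 s

v changes sign on 0–3 s (from -9 to 1); the graph is linear there, so v = 0 at t = 0 + (9)·(3 − 0)/(1 − -9) = 2.7 s.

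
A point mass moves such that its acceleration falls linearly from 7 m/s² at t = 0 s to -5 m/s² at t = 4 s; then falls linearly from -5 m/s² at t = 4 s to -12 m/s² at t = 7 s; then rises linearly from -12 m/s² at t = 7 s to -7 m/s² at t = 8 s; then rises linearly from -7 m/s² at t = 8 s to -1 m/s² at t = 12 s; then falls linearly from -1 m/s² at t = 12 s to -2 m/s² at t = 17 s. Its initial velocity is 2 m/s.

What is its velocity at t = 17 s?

-52.5 m/s

Δv equals the area under the a-t graph; then v = v₀ + Δv.
0–4 s: ½(7 + -5)(4) = 4 m/s
4–7 s: ½(-5 + -12)(3) = -25.5 m/s
7–8 s: ½(-12 + -7)(1) = -9.5 m/s
8–12 s: ½(-7 + -1)(4) = -16 m/s
12–17 s: ½(-1 + -2)(5) = -7.5 m/s
Δv = -54.5 m/s, so v(17) = 2 + (-54.5) = -52.5 m/s.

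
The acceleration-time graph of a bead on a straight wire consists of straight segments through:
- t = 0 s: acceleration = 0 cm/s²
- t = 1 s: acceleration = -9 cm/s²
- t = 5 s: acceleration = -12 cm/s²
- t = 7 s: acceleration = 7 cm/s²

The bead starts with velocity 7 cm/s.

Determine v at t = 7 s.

Δv equals the area under the a-t graph; then v = v₀ + Δv.
0–1 s: ½(0 + -9)(1) = -4.5 cm/s
1–5 s: ½(-9 + -12)(4) = -42 cm/s
5–7 s: ½(-12 + 7)(2) = -5 cm/s
Δv = -51.5 cm/s, so v(7) = 7 + (-51.5) = -44.5 cm/s.

-44.5 cm/s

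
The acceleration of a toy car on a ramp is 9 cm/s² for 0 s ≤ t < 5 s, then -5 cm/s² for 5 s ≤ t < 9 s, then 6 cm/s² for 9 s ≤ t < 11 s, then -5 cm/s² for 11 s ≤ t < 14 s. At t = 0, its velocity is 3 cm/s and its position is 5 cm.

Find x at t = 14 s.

On each constant-a segment, Δv = aΔt and Δx = v₀Δt + ½aΔt²; chain segment to segment.
0–5 s: v starts 3 cm/s; Δx = 3·5 + ½·9·5² = 127.5 cm; v ends 48 cm/s.
5–9 s: v starts 48 cm/s; Δx = 48·4 + ½·-5·4² = 152 cm; v ends 28 cm/s.
9–11 s: v starts 28 cm/s; Δx = 28·2 + ½·6·2² = 68 cm; v ends 40 cm/s.
11–14 s: v starts 40 cm/s; Δx = 40·3 + ½·-5·3² = 97.5 cm; v ends 25 cm/s.
x(14) = 5 + Σ Δx = 450 cm.

450 cm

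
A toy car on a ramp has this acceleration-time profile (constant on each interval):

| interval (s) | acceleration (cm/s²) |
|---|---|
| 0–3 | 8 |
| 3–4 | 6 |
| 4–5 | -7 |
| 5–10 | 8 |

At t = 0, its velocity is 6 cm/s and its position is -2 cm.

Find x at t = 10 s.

On each constant-a segment, Δv = aΔt and Δx = v₀Δt + ½aΔt²; chain segment to segment.
0–3 s: v starts 6 cm/s; Δx = 6·3 + ½·8·3² = 54 cm; v ends 30 cm/s.
3–4 s: v starts 30 cm/s; Δx = 30·1 + ½·6·1² = 33 cm; v ends 36 cm/s.
4–5 s: v starts 36 cm/s; Δx = 36·1 + ½·-7·1² = 32.5 cm; v ends 29 cm/s.
5–10 s: v starts 29 cm/s; Δx = 29·5 + ½·8·5² = 245 cm; v ends 69 cm/s.
x(10) = -2 + Σ Δx = 362.5 cm.

362.5 cm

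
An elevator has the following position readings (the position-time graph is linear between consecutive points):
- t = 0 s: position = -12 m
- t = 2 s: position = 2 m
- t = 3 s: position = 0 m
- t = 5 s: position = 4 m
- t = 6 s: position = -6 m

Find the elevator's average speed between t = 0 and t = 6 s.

5 m/s

Average speed = (total path length)/(elapsed time); on a piecewise-linear x-t graph the path length is Σ|Δx|.
0–2 s: |Δx| = |2 − -12| = 14 m
2–3 s: |Δx| = |0 − 2| = 2 m
3–5 s: |Δx| = |4 − 0| = 4 m
5–6 s: |Δx| = |-6 − 4| = 10 m
Total path = 30 m; average speed = 30/6 = 5 m/s.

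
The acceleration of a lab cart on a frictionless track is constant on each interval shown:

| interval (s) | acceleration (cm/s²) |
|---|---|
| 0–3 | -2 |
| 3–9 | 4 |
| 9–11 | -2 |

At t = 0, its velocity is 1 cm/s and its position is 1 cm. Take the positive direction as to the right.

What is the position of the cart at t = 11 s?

71 cm

On each constant-a segment, Δv = aΔt and Δx = v₀Δt + ½aΔt²; chain segment to segment.
0–3 s: v starts 1 cm/s; Δx = 1·3 + ½·-2·3² = -6 cm; v ends -5 cm/s.
3–9 s: v starts -5 cm/s; Δx = -5·6 + ½·4·6² = 42 cm; v ends 19 cm/s.
9–11 s: v starts 19 cm/s; Δx = 19·2 + ½·-2·2² = 34 cm; v ends 15 cm/s.
x(11) = 1 + Σ Δx = 71 cm.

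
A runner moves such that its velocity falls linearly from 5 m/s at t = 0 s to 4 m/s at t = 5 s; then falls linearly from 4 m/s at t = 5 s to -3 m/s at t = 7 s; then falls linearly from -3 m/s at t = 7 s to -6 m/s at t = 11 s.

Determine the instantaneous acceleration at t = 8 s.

Acceleration is the slope of the v-t graph on 7–11 s: (-6 − -3)/(11 − 7) = -0.75 m/s².

-0.75 m/s²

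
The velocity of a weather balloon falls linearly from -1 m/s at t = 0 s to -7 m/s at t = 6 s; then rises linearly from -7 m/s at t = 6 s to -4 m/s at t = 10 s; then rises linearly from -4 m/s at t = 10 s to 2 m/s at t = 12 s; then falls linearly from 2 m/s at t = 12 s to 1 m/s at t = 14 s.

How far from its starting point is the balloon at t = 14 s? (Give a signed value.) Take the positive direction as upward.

Displacement is the signed area under the v-t curve.
0–6 s: ½(-1 + -7)(6) = -24 m
6–10 s: ½(-7 + -4)(4) = -22 m
10–12 s: ½(-4 + 2)(2) = -2 m
12–14 s: ½(2 + 1)(2) = 3 m
Net displacement = -45 m

-45 m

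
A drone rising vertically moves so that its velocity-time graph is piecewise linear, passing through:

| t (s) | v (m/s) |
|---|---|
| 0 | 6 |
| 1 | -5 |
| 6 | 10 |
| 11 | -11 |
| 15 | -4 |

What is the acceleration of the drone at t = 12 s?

1.75 m/s²

Acceleration is the slope of the v-t graph on 11–15 s: (-4 − -11)/(15 − 11) = 1.75 m/s².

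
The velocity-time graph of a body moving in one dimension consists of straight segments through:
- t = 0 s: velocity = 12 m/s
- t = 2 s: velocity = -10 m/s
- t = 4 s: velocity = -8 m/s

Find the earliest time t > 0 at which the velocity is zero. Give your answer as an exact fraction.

t = 12/11 s

v changes sign on 0–2 s (from 12 to -10); the graph is linear there, so v = 0 at t = 0 + (-12)·(2 − 0)/(-10 − 12) = 12/11 s.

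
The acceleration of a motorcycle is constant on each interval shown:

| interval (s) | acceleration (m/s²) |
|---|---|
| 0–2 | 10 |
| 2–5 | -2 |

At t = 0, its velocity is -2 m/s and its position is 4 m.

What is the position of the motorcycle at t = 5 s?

On each constant-a segment, Δv = aΔt and Δx = v₀Δt + ½aΔt²; chain segment to segment.
0–2 s: v starts -2 m/s; Δx = -2·2 + ½·10·2² = 16 m; v ends 18 m/s.
2–5 s: v starts 18 m/s; Δx = 18·3 + ½·-2·3² = 45 m; v ends 12 m/s.
x(5) = 4 + Σ Δx = 65 m.

65 m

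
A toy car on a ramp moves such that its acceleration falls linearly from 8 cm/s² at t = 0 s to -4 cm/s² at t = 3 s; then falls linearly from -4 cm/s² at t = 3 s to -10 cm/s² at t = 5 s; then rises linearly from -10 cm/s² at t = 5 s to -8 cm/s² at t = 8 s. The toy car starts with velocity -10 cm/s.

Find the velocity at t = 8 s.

Δv equals the area under the a-t graph; then v = v₀ + Δv.
0–3 s: ½(8 + -4)(3) = 6 cm/s
3–5 s: ½(-4 + -10)(2) = -14 cm/s
5–8 s: ½(-10 + -8)(3) = -27 cm/s
Δv = -35 cm/s, so v(8) = -10 + (-35) = -45 cm/s.

-45 cm/s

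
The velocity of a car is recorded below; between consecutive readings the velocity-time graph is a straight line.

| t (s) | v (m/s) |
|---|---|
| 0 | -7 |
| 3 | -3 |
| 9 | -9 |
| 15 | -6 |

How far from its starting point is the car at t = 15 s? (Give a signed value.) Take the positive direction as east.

-96 m

Displacement is the signed area under the v-t curve.
0–3 s: ½(-7 + -3)(3) = -15 m
3–9 s: ½(-3 + -9)(6) = -36 m
9–15 s: ½(-9 + -6)(6) = -45 m
Net displacement = -96 m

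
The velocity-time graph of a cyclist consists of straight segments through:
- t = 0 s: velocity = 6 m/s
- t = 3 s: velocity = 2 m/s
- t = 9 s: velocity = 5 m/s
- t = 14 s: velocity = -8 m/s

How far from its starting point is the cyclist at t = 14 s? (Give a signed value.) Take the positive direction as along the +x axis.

25.5 m

Displacement is the signed area under the v-t curve.
0–3 s: ½(6 + 2)(3) = 12 m
3–9 s: ½(2 + 5)(6) = 21 m
9–14 s: ½(5 + -8)(5) = -7.5 m
Net displacement = 25.5 m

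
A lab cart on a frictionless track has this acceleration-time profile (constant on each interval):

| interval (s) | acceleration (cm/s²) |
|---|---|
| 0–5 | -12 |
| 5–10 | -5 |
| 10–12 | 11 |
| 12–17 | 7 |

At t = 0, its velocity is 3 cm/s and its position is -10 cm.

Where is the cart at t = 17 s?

On each constant-a segment, Δv = aΔt and Δx = v₀Δt + ½aΔt²; chain segment to segment.
0–5 s: v starts 3 cm/s; Δx = 3·5 + ½·-12·5² = -135 cm; v ends -57 cm/s.
5–10 s: v starts -57 cm/s; Δx = -57·5 + ½·-5·5² = -347.5 cm; v ends -82 cm/s.
10–12 s: v starts -82 cm/s; Δx = -82·2 + ½·11·2² = -142 cm; v ends -60 cm/s.
12–17 s: v starts -60 cm/s; Δx = -60·5 + ½·7·5² = -212.5 cm; v ends -25 cm/s.
x(17) = -10 + Σ Δx = -847 cm.

-847 cm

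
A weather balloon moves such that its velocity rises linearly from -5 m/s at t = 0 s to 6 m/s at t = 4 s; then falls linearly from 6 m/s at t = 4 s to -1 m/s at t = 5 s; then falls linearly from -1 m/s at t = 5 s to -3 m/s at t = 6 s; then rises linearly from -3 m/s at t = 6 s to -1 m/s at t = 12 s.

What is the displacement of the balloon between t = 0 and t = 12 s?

Net displacement equals the area under the velocity-time graph (areas below the axis count negative).
0–4 s: ½(-5 + 6)(4) = 2 m
4–5 s: ½(6 + -1)(1) = 2.5 m
5–6 s: ½(-1 + -3)(1) = -2 m
6–12 s: ½(-3 + -1)(6) = -12 m
Net displacement = -9.5 m

-9.5 m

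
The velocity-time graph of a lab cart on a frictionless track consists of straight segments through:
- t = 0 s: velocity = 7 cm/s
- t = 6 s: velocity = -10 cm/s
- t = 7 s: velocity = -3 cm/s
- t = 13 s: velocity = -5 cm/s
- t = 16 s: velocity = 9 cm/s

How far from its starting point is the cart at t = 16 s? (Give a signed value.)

-33.5 cm

Displacement is the signed area under the v-t curve.
0–6 s: ½(7 + -10)(6) = -9 cm
6–7 s: ½(-10 + -3)(1) = -6.5 cm
7–13 s: ½(-3 + -5)(6) = -24 cm
13–16 s: ½(-5 + 9)(3) = 6 cm
Net displacement = -33.5 cm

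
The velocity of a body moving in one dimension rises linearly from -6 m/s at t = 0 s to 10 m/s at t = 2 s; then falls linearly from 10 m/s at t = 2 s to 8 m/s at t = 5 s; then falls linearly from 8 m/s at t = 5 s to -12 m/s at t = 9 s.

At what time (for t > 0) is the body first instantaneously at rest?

v changes sign on 0–2 s (from -6 to 10); the graph is linear there, so v = 0 at t = 0 + (6)·(2 − 0)/(10 − -6) = 0.75 s.

t = 0.75 s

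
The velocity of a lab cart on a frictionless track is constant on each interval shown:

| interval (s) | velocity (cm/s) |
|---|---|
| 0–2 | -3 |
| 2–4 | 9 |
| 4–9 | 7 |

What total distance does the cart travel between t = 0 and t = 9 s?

59 cm

Distance (not displacement) is the total path length: add the absolute areas under v-t.
0–2 s: |-3| × 2 = 6 cm
2–4 s: |9| × 2 = 18 cm
4–9 s: |7| × 5 = 35 cm
Total distance = 59 cm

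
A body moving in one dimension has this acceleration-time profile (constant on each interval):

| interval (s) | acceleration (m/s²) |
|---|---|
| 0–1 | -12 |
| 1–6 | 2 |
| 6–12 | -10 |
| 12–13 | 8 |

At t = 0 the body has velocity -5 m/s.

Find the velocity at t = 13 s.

-59 m/s

Δv equals the area under the a-t graph; then v = v₀ + Δv.
0–1 s: -12 × 1 = -12 m/s
1–6 s: 2 × 5 = 10 m/s
6–12 s: -10 × 6 = -60 m/s
12–13 s: 8 × 1 = 8 m/s
Δv = -54 m/s, so v(13) = -5 + (-54) = -59 m/s.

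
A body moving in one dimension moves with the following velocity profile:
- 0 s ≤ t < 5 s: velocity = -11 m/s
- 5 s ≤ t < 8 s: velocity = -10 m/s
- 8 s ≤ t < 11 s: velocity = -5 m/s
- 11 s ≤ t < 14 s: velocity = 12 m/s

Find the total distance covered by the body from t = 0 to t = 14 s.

136 m

Distance (not displacement) is the total path length: add the absolute areas under v-t.
0–5 s: |-11| × 5 = 55 m
5–8 s: |-10| × 3 = 30 m
8–11 s: |-5| × 3 = 15 m
11–14 s: |12| × 3 = 36 m
Total distance = 136 m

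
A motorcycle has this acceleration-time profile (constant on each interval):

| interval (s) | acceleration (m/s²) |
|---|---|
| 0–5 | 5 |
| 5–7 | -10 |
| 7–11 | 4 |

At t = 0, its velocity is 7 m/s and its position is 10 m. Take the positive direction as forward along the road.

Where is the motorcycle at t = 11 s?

On each constant-a segment, Δv = aΔt and Δx = v₀Δt + ½aΔt²; chain segment to segment.
0–5 s: v starts 7 m/s; Δx = 7·5 + ½·5·5² = 97.5 m; v ends 32 m/s.
5–7 s: v starts 32 m/s; Δx = 32·2 + ½·-10·2² = 44 m; v ends 12 m/s.
7–11 s: v starts 12 m/s; Δx = 12·4 + ½·4·4² = 80 m; v ends 28 m/s.
x(11) = 10 + Σ Δx = 231.5 m.

231.5 m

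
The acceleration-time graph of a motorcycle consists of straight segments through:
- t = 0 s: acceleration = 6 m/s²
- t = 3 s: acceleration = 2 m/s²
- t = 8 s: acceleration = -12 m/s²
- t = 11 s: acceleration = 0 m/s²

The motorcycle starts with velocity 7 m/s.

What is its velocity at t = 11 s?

Δv equals the area under the a-t graph; then v = v₀ + Δv.
0–3 s: ½(6 + 2)(3) = 12 m/s
3–8 s: ½(2 + -12)(5) = -25 m/s
8–11 s: ½(-12 + 0)(3) = -18 m/s
Δv = -31 m/s, so v(11) = 7 + (-31) = -24 m/s.

-24 m/s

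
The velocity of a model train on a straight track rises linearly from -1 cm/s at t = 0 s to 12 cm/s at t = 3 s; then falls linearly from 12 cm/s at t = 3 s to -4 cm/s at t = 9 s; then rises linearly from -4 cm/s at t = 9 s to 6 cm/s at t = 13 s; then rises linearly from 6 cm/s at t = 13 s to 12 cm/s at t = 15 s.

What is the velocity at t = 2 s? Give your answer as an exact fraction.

On 0–3 s the graph is linear from -1 to 12 cm/s: v(2) = -1 + (12 − -1)·(2 − 0)/(3 − 0) = 23/3 cm/s.

23/3 cm/s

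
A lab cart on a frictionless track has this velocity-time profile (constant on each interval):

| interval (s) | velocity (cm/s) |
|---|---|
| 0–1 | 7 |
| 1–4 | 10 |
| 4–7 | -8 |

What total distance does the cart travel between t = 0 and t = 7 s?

Distance (not displacement) is the total path length: add the absolute areas under v-t.
0–1 s: |7| × 1 = 7 cm
1–4 s: |10| × 3 = 30 cm
4–7 s: |-8| × 3 = 24 cm
Total distance = 61 cm

61 cm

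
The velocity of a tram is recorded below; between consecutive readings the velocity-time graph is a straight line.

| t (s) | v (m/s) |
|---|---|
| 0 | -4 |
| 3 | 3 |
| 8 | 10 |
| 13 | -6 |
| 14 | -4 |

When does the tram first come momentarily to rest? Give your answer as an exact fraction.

v changes sign on 0–3 s (from -4 to 3); the graph is linear there, so v = 0 at t = 0 + (4)·(3 − 0)/(3 − -4) = 12/7 s.

t = 12/7 s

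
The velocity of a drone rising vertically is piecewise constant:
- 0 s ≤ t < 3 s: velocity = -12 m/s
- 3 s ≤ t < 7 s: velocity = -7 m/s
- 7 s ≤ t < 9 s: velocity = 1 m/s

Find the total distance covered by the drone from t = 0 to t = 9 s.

66 m

Distance (not displacement) is the total path length: add the absolute areas under v-t.
0–3 s: |-12| × 3 = 36 m
3–7 s: |-7| × 4 = 28 m
7–9 s: |1| × 2 = 2 m
Total distance = 66 m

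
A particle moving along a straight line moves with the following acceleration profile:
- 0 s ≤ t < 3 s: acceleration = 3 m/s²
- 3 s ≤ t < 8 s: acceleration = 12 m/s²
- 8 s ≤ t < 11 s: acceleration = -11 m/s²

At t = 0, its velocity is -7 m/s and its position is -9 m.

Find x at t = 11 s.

280 m

On each constant-a segment, Δv = aΔt and Δx = v₀Δt + ½aΔt²; chain segment to segment.
0–3 s: v starts -7 m/s; Δx = -7·3 + ½·3·3² = -7.5 m; v ends 2 m/s.
3–8 s: v starts 2 m/s; Δx = 2·5 + ½·12·5² = 160 m; v ends 62 m/s.
8–11 s: v starts 62 m/s; Δx = 62·3 + ½·-11·3² = 136.5 m; v ends 29 m/s.
x(11) = -9 + Σ Δx = 280 m.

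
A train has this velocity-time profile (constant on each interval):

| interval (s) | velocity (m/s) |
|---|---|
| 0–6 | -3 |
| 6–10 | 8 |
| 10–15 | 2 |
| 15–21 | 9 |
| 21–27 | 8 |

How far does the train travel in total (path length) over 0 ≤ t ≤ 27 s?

162 m

Total distance travelled is ∫|v| dt — sum the magnitudes of each area piece.
0–6 s: |-3| × 6 = 18 m
6–10 s: |8| × 4 = 32 m
10–15 s: |2| × 5 = 10 m
15–21 s: |9| × 6 = 54 m
21–27 s: |8| × 6 = 48 m
Total distance = 162 m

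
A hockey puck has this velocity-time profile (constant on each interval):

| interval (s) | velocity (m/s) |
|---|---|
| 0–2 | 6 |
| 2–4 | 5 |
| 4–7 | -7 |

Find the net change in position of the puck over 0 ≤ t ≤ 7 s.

Net displacement equals the area under the velocity-time graph (areas below the axis count negative).
0–2 s: 6 × 2 = 12 m
2–4 s: 5 × 2 = 10 m
4–7 s: -7 × 3 = -21 m
Net displacement = 1 m

1 m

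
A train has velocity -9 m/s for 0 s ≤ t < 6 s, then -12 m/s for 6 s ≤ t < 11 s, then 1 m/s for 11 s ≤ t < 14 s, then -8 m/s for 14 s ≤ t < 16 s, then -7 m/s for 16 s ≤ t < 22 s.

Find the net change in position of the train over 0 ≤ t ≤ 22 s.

Displacement is the signed area under the v-t curve.
0–6 s: -9 × 6 = -54 m
6–11 s: -12 × 5 = -60 m
11–14 s: 1 × 3 = 3 m
14–16 s: -8 × 2 = -16 m
16–22 s: -7 × 6 = -42 m
Net displacement = -169 m

-169 m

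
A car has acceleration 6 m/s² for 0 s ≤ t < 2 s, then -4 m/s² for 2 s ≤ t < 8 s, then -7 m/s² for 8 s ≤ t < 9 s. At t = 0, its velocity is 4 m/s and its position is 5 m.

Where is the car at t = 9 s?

On each constant-a segment, Δv = aΔt and Δx = v₀Δt + ½aΔt²; chain segment to segment.
0–2 s: v starts 4 m/s; Δx = 4·2 + ½·6·2² = 20 m; v ends 16 m/s.
2–8 s: v starts 16 m/s; Δx = 16·6 + ½·-4·6² = 24 m; v ends -8 m/s.
8–9 s: v starts -8 m/s; Δx = -8·1 + ½·-7·1² = -11.5 m; v ends -15 m/s.
x(9) = 5 + Σ Δx = 37.5 m.

37.5 m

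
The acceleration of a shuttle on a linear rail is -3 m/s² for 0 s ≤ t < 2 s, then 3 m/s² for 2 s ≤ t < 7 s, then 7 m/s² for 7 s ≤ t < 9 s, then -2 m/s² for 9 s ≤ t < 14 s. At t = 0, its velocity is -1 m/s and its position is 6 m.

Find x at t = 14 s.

115.5 m

On each constant-a segment, Δv = aΔt and Δx = v₀Δt + ½aΔt²; chain segment to segment.
0–2 s: v starts -1 m/s; Δx = -1·2 + ½·-3·2² = -8 m; v ends -7 m/s.
2–7 s: v starts -7 m/s; Δx = -7·5 + ½·3·5² = 2.5 m; v ends 8 m/s.
7–9 s: v starts 8 m/s; Δx = 8·2 + ½·7·2² = 30 m; v ends 22 m/s.
9–14 s: v starts 22 m/s; Δx = 22·5 + ½·-2·5² = 85 m; v ends 12 m/s.
x(14) = 6 + Σ Δx = 115.5 m.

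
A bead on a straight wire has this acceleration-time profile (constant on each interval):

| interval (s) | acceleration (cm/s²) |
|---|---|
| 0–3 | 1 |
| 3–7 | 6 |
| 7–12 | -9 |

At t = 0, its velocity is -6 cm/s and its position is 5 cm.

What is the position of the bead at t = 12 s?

20 cm

On each constant-a segment, Δv = aΔt and Δx = v₀Δt + ½aΔt²; chain segment to segment.
0–3 s: v starts -6 cm/s; Δx = -6·3 + ½·1·3² = -13.5 cm; v ends -3 cm/s.
3–7 s: v starts -3 cm/s; Δx = -3·4 + ½·6·4² = 36 cm; v ends 21 cm/s.
7–12 s: v starts 21 cm/s; Δx = 21·5 + ½·-9·5² = -7.5 cm; v ends -24 cm/s.
x(12) = 5 + Σ Δx = 20 cm.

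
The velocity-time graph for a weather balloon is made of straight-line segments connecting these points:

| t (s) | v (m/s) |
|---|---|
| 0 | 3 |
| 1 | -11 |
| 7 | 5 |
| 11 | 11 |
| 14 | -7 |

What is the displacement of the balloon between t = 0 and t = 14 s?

Displacement is the signed area under the v-t curve.
0–1 s: ½(3 + -11)(1) = -4 m
1–7 s: ½(-11 + 5)(6) = -18 m
7–11 s: ½(5 + 11)(4) = 32 m
11–14 s: ½(11 + -7)(3) = 6 m
Net displacement = 16 m

16 m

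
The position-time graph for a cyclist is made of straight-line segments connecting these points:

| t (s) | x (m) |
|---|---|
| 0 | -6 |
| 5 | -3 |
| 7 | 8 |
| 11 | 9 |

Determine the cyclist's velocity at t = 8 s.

0.25 m/s

Velocity is the slope of the x-t graph on 7–11 s: (9 − 8)/(11 − 7) = 0.25 m/s.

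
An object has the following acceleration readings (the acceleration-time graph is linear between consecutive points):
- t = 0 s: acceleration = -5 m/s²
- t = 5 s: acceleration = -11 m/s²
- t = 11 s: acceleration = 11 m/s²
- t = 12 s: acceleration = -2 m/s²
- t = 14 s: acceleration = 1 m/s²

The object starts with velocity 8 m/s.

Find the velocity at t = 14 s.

Δv equals the area under the a-t graph; then v = v₀ + Δv.
0–5 s: ½(-5 + -11)(5) = -40 m/s
5–11 s: ½(-11 + 11)(6) = 0 m/s
11–12 s: ½(11 + -2)(1) = 4.5 m/s
12–14 s: ½(-2 + 1)(2) = -1 m/s
Δv = -36.5 m/s, so v(14) = 8 + (-36.5) = -28.5 m/s.

-28.5 m/s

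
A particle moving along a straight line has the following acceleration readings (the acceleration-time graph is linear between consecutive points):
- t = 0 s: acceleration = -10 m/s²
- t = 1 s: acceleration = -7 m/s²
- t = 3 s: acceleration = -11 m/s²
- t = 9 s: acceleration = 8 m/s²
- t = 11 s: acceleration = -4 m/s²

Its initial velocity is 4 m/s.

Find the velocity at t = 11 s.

-27.5 m/s

Δv equals the area under the a-t graph; then v = v₀ + Δv.
0–1 s: ½(-10 + -7)(1) = -8.5 m/s
1–3 s: ½(-7 + -11)(2) = -18 m/s
3–9 s: ½(-11 + 8)(6) = -9 m/s
9–11 s: ½(8 + -4)(2) = 4 m/s
Δv = -31.5 m/s, so v(11) = 4 + (-31.5) = -27.5 m/s.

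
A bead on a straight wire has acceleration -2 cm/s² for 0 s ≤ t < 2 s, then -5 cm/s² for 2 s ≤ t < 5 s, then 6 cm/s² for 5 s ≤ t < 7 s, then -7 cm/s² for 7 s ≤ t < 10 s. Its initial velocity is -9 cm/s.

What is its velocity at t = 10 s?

-37 cm/s

Δv equals the area under the a-t graph; then v = v₀ + Δv.
0–2 s: -2 × 2 = -4 cm/s
2–5 s: -5 × 3 = -15 cm/s
5–7 s: 6 × 2 = 12 cm/s
7–10 s: -7 × 3 = -21 cm/s
Δv = -28 cm/s, so v(10) = -9 + (-28) = -37 cm/s.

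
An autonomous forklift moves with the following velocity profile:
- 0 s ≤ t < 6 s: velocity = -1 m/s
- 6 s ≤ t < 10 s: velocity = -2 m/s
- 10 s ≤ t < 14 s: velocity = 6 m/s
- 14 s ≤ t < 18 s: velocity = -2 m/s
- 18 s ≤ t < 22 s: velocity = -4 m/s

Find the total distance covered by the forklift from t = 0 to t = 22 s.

62 m

Distance (not displacement) is the total path length: add the absolute areas under v-t.
0–6 s: |-1| × 6 = 6 m
6–10 s: |-2| × 4 = 8 m
10–14 s: |6| × 4 = 24 m
14–18 s: |-2| × 4 = 8 m
18–22 s: |-4| × 4 = 16 m
Total distance = 62 m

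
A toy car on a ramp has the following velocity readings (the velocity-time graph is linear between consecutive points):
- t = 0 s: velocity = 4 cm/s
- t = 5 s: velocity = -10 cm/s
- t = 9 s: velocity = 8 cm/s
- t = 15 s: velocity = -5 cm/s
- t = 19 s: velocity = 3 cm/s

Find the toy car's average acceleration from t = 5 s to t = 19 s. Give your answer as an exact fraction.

13/14 cm/s²

Average acceleration = Δv/Δt = (3 − -10)/(19 − 5) = 13/14 cm/s².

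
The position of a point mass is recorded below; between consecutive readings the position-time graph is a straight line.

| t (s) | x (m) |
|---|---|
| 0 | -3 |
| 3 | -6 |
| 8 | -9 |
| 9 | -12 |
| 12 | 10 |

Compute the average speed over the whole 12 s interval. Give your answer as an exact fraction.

31/12 m/s

Average speed = (total path length)/(elapsed time); on a piecewise-linear x-t graph the path length is Σ|Δx|.
0–3 s: |Δx| = |-6 − -3| = 3 m
3–8 s: |Δx| = |-9 − -6| = 3 m
8–9 s: |Δx| = |-12 − -9| = 3 m
9–12 s: |Δx| = |10 − -12| = 22 m
Total path = 31 m; average speed = 31/12 = 31/12 m/s.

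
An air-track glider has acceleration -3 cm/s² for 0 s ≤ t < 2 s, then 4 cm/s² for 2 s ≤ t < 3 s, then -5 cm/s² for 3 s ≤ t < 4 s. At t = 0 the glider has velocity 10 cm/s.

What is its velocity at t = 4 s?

Δv equals the area under the a-t graph; then v = v₀ + Δv.
0–2 s: -3 × 2 = -6 cm/s
2–3 s: 4 × 1 = 4 cm/s
3–4 s: -5 × 1 = -5 cm/s
Δv = -7 cm/s, so v(4) = 10 + (-7) = 3 cm/s.

3 cm/s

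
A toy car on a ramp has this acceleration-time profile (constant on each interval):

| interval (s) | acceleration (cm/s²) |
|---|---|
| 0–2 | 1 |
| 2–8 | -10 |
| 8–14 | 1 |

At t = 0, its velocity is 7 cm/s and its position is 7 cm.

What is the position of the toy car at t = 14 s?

On each constant-a segment, Δv = aΔt and Δx = v₀Δt + ½aΔt²; chain segment to segment.
0–2 s: v starts 7 cm/s; Δx = 7·2 + ½·1·2² = 16 cm; v ends 9 cm/s.
2–8 s: v starts 9 cm/s; Δx = 9·6 + ½·-10·6² = -126 cm; v ends -51 cm/s.
8–14 s: v starts -51 cm/s; Δx = -51·6 + ½·1·6² = -288 cm; v ends -45 cm/s.
x(14) = 7 + Σ Δx = -391 cm.

-391 cm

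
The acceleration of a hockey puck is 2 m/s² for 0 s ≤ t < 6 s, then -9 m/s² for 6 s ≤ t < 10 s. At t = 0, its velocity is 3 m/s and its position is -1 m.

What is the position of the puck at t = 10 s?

On each constant-a segment, Δv = aΔt and Δx = v₀Δt + ½aΔt²; chain segment to segment.
0–6 s: v starts 3 m/s; Δx = 3·6 + ½·2·6² = 54 m; v ends 15 m/s.
6–10 s: v starts 15 m/s; Δx = 15·4 + ½·-9·4² = -12 m; v ends -21 m/s.
x(10) = -1 + Σ Δx = 41 m.

41 m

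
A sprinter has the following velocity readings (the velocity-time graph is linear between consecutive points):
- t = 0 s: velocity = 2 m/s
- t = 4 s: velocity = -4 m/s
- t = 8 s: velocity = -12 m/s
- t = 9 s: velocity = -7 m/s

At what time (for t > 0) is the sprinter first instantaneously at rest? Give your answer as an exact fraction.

t = 4/3 s

v changes sign on 0–4 s (from 2 to -4); the graph is linear there, so v = 0 at t = 0 + (-2)·(4 − 0)/(-4 − 2) = 4/3 s.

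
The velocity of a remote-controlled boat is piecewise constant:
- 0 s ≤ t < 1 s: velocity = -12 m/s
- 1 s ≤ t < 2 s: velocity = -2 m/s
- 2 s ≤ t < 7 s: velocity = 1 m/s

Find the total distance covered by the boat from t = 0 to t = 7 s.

19 m

Distance (not displacement) is the total path length: add the absolute areas under v-t.
0–1 s: |-12| × 1 = 12 m
1–2 s: |-2| × 1 = 2 m
2–7 s: |1| × 5 = 5 m
Total distance = 19 m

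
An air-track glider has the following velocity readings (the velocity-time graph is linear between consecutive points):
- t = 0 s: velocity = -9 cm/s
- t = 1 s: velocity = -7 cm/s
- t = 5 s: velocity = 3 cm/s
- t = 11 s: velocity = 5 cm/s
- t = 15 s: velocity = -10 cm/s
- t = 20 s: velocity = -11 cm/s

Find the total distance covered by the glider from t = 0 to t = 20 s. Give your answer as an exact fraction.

3383/30 cm

Distance (not displacement) is the total path length: add the absolute areas under v-t.
0–1 s: |½(-9 + -7)(1)| = 8 cm
1–5 s: v = 0 at t = 3.8 s; triangle areas 9.8 + 1.8 = 11.6 cm
5–11 s: |½(3 + 5)(6)| = 24 cm
11–15 s: v = 0 at t = 37/3 s; triangle areas 10/3 + 40/3 = 50/3 cm
15–20 s: |½(-10 + -11)(5)| = 52.5 cm
Total distance = 3383/30 cm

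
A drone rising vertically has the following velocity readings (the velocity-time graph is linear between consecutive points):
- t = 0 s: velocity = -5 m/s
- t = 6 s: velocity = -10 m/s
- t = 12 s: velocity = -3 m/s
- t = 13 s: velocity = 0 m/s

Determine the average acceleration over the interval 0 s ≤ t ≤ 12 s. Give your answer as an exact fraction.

1/6 m/s²

Average acceleration = Δv/Δt = (-3 − -5)/(12 − 0) = 1/6 m/s².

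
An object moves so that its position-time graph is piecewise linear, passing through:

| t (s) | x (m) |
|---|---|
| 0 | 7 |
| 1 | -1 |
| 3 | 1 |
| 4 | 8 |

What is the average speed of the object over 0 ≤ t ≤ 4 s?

4.25 m/s

Average speed = (total path length)/(elapsed time); on a piecewise-linear x-t graph the path length is Σ|Δx|.
0–1 s: |Δx| = |-1 − 7| = 8 m
1–3 s: |Δx| = |1 − -1| = 2 m
3–4 s: |Δx| = |8 − 1| = 7 m
Total path = 17 m; average speed = 17/4 = 4.25 m/s.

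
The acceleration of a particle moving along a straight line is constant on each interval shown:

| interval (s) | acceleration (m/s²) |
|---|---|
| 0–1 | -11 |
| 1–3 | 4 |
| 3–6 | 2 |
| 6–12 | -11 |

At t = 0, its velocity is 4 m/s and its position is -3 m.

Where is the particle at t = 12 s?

-154.5 m

On each constant-a segment, Δv = aΔt and Δx = v₀Δt + ½aΔt²; chain segment to segment.
0–1 s: v starts 4 m/s; Δx = 4·1 + ½·-11·1² = -1.5 m; v ends -7 m/s.
1–3 s: v starts -7 m/s; Δx = -7·2 + ½·4·2² = -6 m; v ends 1 m/s.
3–6 s: v starts 1 m/s; Δx = 1·3 + ½·2·3² = 12 m; v ends 7 m/s.
6–12 s: v starts 7 m/s; Δx = 7·6 + ½·-11·6² = -156 m; v ends -59 m/s.
x(12) = -3 + Σ Δx = -154.5 m.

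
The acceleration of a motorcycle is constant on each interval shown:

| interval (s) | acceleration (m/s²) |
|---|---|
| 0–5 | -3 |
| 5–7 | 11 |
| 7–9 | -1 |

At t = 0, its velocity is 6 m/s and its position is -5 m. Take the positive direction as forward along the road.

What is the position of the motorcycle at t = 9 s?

15.5 m

On each constant-a segment, Δv = aΔt and Δx = v₀Δt + ½aΔt²; chain segment to segment.
0–5 s: v starts 6 m/s; Δx = 6·5 + ½·-3·5² = -7.5 m; v ends -9 m/s.
5–7 s: v starts -9 m/s; Δx = -9·2 + ½·11·2² = 4 m; v ends 13 m/s.
7–9 s: v starts 13 m/s; Δx = 13·2 + ½·-1·2² = 24 m; v ends 11 m/s.
x(9) = -5 + Σ Δx = 15.5 m.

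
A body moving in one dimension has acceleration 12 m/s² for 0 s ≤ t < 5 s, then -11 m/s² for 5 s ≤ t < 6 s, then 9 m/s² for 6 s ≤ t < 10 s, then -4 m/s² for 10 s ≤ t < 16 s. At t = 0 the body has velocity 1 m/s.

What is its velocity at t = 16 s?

62 m/s

Δv equals the area under the a-t graph; then v = v₀ + Δv.
0–5 s: 12 × 5 = 60 m/s
5–6 s: -11 × 1 = -11 m/s
6–10 s: 9 × 4 = 36 m/s
10–16 s: -4 × 6 = -24 m/s
Δv = 61 m/s, so v(16) = 1 + (61) = 62 m/s.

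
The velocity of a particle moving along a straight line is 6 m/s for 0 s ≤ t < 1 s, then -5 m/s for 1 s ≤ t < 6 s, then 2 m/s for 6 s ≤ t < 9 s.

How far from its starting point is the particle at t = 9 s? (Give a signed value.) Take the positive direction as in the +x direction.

Net displacement equals the area under the velocity-time graph (areas below the axis count negative).
0–1 s: 6 × 1 = 6 m
1–6 s: -5 × 5 = -25 m
6–9 s: 2 × 3 = 6 m
Net displacement = -13 m

-13 m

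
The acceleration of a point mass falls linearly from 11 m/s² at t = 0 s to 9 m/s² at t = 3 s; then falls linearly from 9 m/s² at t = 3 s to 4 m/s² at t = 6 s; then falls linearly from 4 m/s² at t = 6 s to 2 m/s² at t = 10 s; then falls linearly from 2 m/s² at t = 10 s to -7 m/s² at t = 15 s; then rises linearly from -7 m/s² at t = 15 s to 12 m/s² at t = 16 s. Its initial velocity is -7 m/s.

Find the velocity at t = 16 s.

Δv equals the area under the a-t graph; then v = v₀ + Δv.
0–3 s: ½(11 + 9)(3) = 30 m/s
3–6 s: ½(9 + 4)(3) = 19.5 m/s
6–10 s: ½(4 + 2)(4) = 12 m/s
10–15 s: ½(2 + -7)(5) = -12.5 m/s
15–16 s: ½(-7 + 12)(1) = 2.5 m/s
Δv = 51.5 m/s, so v(16) = -7 + (51.5) = 44.5 m/s.

44.5 m/s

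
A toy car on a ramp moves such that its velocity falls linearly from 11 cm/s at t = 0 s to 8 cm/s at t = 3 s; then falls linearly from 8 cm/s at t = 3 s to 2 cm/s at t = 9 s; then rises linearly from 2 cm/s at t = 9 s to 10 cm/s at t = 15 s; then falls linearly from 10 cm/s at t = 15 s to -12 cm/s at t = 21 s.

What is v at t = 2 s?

On 0–3 s the graph is linear from 11 to 8 cm/s: v(2) = 11 + (8 − 11)·(2 − 0)/(3 − 0) = 9 cm/s.

9 cm/s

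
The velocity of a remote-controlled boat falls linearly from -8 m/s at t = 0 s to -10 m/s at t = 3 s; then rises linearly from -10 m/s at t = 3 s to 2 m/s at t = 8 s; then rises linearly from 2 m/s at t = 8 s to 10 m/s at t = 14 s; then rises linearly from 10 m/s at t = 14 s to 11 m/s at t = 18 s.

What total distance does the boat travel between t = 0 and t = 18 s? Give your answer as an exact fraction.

Total distance travelled is ∫|v| dt — sum the magnitudes of each area piece.
0–3 s: |½(-8 + -10)(3)| = 27 m
3–8 s: v = 0 at t = 43/6 s; triangle areas 125/6 + 5/6 = 65/3 m
8–14 s: |½(2 + 10)(6)| = 36 m
14–18 s: |½(10 + 11)(4)| = 42 m
Total distance = 380/3 m

380/3 m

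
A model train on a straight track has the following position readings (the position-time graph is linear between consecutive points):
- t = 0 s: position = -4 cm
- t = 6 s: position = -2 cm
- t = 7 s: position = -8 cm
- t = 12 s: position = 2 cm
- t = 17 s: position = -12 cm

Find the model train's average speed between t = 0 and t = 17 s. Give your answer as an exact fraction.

32/17 cm/s

Average speed = (total path length)/(elapsed time); on a piecewise-linear x-t graph the path length is Σ|Δx|.
0–6 s: |Δx| = |-2 − -4| = 2 cm
6–7 s: |Δx| = |-8 − -2| = 6 cm
7–12 s: |Δx| = |2 − -8| = 10 cm
12–17 s: |Δx| = |-12 − 2| = 14 cm
Total path = 32 cm; average speed = 32/17 = 32/17 cm/s.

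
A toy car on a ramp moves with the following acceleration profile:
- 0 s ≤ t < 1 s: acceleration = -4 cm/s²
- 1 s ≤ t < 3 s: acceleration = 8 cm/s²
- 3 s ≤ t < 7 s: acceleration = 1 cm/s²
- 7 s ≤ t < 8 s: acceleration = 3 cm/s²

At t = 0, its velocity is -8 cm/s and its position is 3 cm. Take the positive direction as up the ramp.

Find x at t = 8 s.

18.5 cm

On each constant-a segment, Δv = aΔt and Δx = v₀Δt + ½aΔt²; chain segment to segment.
0–1 s: v starts -8 cm/s; Δx = -8·1 + ½·-4·1² = -10 cm; v ends -12 cm/s.
1–3 s: v starts -12 cm/s; Δx = -12·2 + ½·8·2² = -8 cm; v ends 4 cm/s.
3–7 s: v starts 4 cm/s; Δx = 4·4 + ½·1·4² = 24 cm; v ends 8 cm/s.
7–8 s: v starts 8 cm/s; Δx = 8·1 + ½·3·1² = 9.5 cm; v ends 11 cm/s.
x(8) = 3 + Σ Δx = 18.5 cm.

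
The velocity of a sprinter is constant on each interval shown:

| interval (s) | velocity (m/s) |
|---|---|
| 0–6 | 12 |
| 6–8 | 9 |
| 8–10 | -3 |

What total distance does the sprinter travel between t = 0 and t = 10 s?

96 m

Total distance travelled is ∫|v| dt — sum the magnitudes of each area piece.
0–6 s: |12| × 6 = 72 m
6–8 s: |9| × 2 = 18 m
8–10 s: |-3| × 2 = 6 m
Total distance = 96 m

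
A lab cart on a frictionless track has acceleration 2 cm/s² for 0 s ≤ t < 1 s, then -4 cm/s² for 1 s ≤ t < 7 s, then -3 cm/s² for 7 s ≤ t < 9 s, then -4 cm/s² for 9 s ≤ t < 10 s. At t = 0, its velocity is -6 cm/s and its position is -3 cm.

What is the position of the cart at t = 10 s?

On each constant-a segment, Δv = aΔt and Δx = v₀Δt + ½aΔt²; chain segment to segment.
0–1 s: v starts -6 cm/s; Δx = -6·1 + ½·2·1² = -5 cm; v ends -4 cm/s.
1–7 s: v starts -4 cm/s; Δx = -4·6 + ½·-4·6² = -96 cm; v ends -28 cm/s.
7–9 s: v starts -28 cm/s; Δx = -28·2 + ½·-3·2² = -62 cm; v ends -34 cm/s.
9–10 s: v starts -34 cm/s; Δx = -34·1 + ½·-4·1² = -36 cm; v ends -38 cm/s.
x(10) = -3 + Σ Δx = -202 cm.

-202 cm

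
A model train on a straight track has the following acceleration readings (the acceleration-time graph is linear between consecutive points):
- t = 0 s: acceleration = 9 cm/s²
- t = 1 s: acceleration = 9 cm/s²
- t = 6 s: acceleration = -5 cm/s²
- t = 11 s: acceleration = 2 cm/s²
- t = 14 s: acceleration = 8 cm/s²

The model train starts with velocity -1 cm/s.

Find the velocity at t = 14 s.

25.5 cm/s

Δv equals the area under the a-t graph; then v = v₀ + Δv.
0–1 s: 9 × 1 = 9 cm/s
1–6 s: ½(9 + -5)(5) = 10 cm/s
6–11 s: ½(-5 + 2)(5) = -7.5 cm/s
11–14 s: ½(2 + 8)(3) = 15 cm/s
Δv = 26.5 cm/s, so v(14) = -1 + (26.5) = 25.5 cm/s.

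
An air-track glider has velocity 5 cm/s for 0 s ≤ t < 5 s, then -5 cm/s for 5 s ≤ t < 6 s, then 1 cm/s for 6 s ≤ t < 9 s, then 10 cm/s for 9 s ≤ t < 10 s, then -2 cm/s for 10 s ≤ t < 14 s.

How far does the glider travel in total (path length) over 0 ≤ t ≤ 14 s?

51 cm

Distance (not displacement) is the total path length: add the absolute areas under v-t.
0–5 s: |5| × 5 = 25 cm
5–6 s: |-5| × 1 = 5 cm
6–9 s: |1| × 3 = 3 cm
9–10 s: |10| × 1 = 10 cm
10–14 s: |-2| × 4 = 8 cm
Total distance = 51 cm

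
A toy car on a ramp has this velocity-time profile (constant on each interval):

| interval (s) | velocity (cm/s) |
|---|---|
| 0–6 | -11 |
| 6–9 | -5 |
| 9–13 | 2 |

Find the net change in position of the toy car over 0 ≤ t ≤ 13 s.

Displacement is the signed area under the v-t curve.
0–6 s: -11 × 6 = -66 cm
6–9 s: -5 × 3 = -15 cm
9–13 s: 2 × 4 = 8 cm
Net displacement = -73 cm

-73 cm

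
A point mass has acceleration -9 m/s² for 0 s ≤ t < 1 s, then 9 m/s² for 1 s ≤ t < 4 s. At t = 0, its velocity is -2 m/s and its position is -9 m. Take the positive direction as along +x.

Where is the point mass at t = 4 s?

On each constant-a segment, Δv = aΔt and Δx = v₀Δt + ½aΔt²; chain segment to segment.
0–1 s: v starts -2 m/s; Δx = -2·1 + ½·-9·1² = -6.5 m; v ends -11 m/s.
1–4 s: v starts -11 m/s; Δx = -11·3 + ½·9·3² = 7.5 m; v ends 16 m/s.
x(4) = -9 + Σ Δx = -8 m.

-8 m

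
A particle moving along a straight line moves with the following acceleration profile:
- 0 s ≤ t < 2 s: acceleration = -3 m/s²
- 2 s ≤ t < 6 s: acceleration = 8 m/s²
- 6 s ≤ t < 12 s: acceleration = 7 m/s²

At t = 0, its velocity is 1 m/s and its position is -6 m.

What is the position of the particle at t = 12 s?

On each constant-a segment, Δv = aΔt and Δx = v₀Δt + ½aΔt²; chain segment to segment.
0–2 s: v starts 1 m/s; Δx = 1·2 + ½·-3·2² = -4 m; v ends -5 m/s.
2–6 s: v starts -5 m/s; Δx = -5·4 + ½·8·4² = 44 m; v ends 27 m/s.
6–12 s: v starts 27 m/s; Δx = 27·6 + ½·7·6² = 288 m; v ends 69 m/s.
x(12) = -6 + Σ Δx = 322 m.

322 m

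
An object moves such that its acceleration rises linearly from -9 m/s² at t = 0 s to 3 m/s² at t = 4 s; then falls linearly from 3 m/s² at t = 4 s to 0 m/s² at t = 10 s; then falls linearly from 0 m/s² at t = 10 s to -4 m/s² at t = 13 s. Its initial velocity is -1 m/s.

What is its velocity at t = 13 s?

Δv equals the area under the a-t graph; then v = v₀ + Δv.
0–4 s: ½(-9 + 3)(4) = -12 m/s
4–10 s: ½(3 + 0)(6) = 9 m/s
10–13 s: ½(0 + -4)(3) = -6 m/s
Δv = -9 m/s, so v(13) = -1 + (-9) = -10 m/s.

-10 m/s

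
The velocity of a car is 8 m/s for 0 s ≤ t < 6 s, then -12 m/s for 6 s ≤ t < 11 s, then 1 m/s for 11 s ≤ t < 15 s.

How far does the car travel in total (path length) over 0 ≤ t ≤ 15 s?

Total distance travelled is ∫|v| dt — sum the magnitudes of each area piece.
0–6 s: |8| × 6 = 48 m
6–11 s: |-12| × 5 = 60 m
11–15 s: |1| × 4 = 4 m
Total distance = 112 m

112 m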